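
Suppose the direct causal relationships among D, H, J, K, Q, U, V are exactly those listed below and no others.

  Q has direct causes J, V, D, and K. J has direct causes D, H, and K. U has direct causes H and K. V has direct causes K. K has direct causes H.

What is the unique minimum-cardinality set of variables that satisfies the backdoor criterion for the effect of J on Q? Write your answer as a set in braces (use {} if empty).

Variables eligible for adjustment (non-descendants of J, excluding J and Q): {D, H, K, U, V}.
Backdoor paths from J to Q:
  P1: J <- H -> K -> V -> Q
  P2: J <- H -> K -> Q
  P3: J <- H -> U <- K -> V -> Q
  P4: J <- H -> U <- K -> Q
  P5: J <- K -> V -> Q
  P6: J <- K -> Q
  P7: J <- D -> Q
The empty set is not sufficient: P1 (J <- H -> K -> V -> Q) has no collider blocking it and no conditioned non-collider, so it is open.
Try {D, K}:
  P1: blocked at chain node K ∈ conditioning set.
  P2: blocked at chain node K ∈ conditioning set.
  P3: blocked at collider U (neither it nor any descendant is in the conditioning set).
  P4: blocked at collider U (neither it nor any descendant is in the conditioning set).
  P5: blocked at fork node K ∈ conditioning set.
  P6: blocked at fork node K ∈ conditioning set.
  P7: blocked at fork node D ∈ conditioning set.
{D, K} contains no descendant of J and blocks every backdoor path.
Every element of {D, K} is needed (dropping D leaves P7 open; dropping K leaves P1 open), so no proper subset is valid.
Among all size-2 subsets of the eligible variables, only {D, K} blocks every backdoor path, so it is the unique smallest valid adjustment set.

{D, K}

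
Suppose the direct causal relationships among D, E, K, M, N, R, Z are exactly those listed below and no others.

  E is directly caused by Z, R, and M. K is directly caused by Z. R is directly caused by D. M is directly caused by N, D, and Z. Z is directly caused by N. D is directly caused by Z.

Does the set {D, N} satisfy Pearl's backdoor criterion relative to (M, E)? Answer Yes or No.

No

Backdoor paths from M to E (paths whose first edge points into M):
  P1: M <- N -> Z -> D -> R -> E
  P2: M <- N -> Z -> E
  P3: M <- Z -> D -> R -> E
  P4: M <- Z -> E
  P5: M <- D <- Z -> E
  P6: M <- D -> R -> E
Condition 1 (no descendant of M in the set): holds — descendants of M are {E}; none are in {D, N}.
Condition 2 (every backdoor path blocked by {D, N}):
  P1: blocked at fork node N ∈ conditioning set.
  P2: blocked at fork node N ∈ conditioning set.
  P3: blocked at chain node D ∈ conditioning set.
  P4: open — no interior node is in the conditioning set.
  P5: blocked at chain node D ∈ conditioning set.
  P6: blocked at fork node D ∈ conditioning set.
{D, N} does not satisfy the backdoor criterion.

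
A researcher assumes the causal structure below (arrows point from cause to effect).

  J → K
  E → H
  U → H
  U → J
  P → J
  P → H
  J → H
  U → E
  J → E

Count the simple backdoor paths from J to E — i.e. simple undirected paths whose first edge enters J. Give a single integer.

A backdoor path from J to E is any simple undirected path whose first edge points into J (i.e. leaves J via a parent).
Parents of J: {P, U}.
Enumerating:
  P1: J <- P -> H <- U -> E
  P2: J <- P -> H <- E
  P3: J <- U -> E
  P4: J <- U -> H <- E
That exhausts the simple backdoor paths. Count: 4.

4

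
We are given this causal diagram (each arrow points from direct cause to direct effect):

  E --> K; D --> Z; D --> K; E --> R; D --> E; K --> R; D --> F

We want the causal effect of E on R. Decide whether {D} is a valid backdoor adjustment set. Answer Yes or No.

Backdoor paths from E to R (paths whose first edge points into E):
  P1: E <- D -> K -> R
Condition 1 (no descendant of E in the set): holds — descendants of E are {K, R}; none are in {D}.
Condition 2 (every backdoor path blocked by {D}):
  P1: blocked at fork node D ∈ conditioning set.
{D} satisfies the backdoor criterion.

Yes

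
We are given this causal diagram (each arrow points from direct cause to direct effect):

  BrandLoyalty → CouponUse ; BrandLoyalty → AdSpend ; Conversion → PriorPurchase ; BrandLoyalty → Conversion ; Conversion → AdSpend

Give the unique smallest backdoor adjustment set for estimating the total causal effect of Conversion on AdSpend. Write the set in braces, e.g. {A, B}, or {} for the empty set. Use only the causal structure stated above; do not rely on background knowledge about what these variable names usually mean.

Variables eligible for adjustment (non-descendants of Conversion, excluding Conversion and AdSpend): {BrandLoyalty, CouponUse}.
Backdoor paths from Conversion to AdSpend:
  P1: Conversion <- BrandLoyalty -> AdSpend
The empty set is not sufficient: P1 (Conversion <- BrandLoyalty -> AdSpend) has no collider blocking it and no conditioned non-collider, so it is open.
Try {BrandLoyalty}:
  P1: blocked at fork node BrandLoyalty ∈ conditioning set.
{BrandLoyalty} contains no descendant of Conversion and blocks every backdoor path.
No other singleton works — e.g. {CouponUse} leaves P1 open — so {BrandLoyalty} is the unique smallest valid adjustment set.

{BrandLoyalty}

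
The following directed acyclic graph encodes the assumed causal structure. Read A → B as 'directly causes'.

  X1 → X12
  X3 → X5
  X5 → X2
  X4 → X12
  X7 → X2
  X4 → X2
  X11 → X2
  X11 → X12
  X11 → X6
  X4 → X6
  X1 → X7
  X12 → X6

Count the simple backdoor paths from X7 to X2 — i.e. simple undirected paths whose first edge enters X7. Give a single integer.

A backdoor path from X7 to X2 is any simple undirected path whose first edge points into X7 (i.e. leaves X7 via a parent).
Parents of X7: {X1}.
Enumerating:
  P1: X7 <- X1 -> X12 <- X4 -> X2
  P2: X7 <- X1 -> X12 <- X4 -> X6 <- X11 -> X2
  P3: X7 <- X1 -> X12 <- X11 -> X2
  P4: X7 <- X1 -> X12 <- X11 -> X6 <- X4 -> X2
  P5: X7 <- X1 -> X12 -> X6 <- X4 -> X2
  P6: X7 <- X1 -> X12 -> X6 <- X11 -> X2
That exhausts the simple backdoor paths. Count: 6.

6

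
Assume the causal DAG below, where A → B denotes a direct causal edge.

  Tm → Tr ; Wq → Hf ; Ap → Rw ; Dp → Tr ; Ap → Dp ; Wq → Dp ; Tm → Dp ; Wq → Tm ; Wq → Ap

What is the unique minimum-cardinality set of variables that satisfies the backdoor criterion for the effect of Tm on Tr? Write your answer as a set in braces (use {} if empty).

Variables eligible for adjustment (non-descendants of Tm, excluding Tm and Tr): {Ap, Hf, Rw, Wq}.
Backdoor paths from Tm to Tr:
  P1: Tm <- Wq -> Ap -> Dp -> Tr
  P2: Tm <- Wq -> Dp -> Tr
The empty set is not sufficient: P1 (Tm <- Wq -> Ap -> Dp -> Tr) has no collider blocking it and no conditioned non-collider, so it is open.
Try {Wq}:
  P1: blocked at fork node Wq ∈ conditioning set.
  P2: blocked at fork node Wq ∈ conditioning set.
{Wq} contains no descendant of Tm and blocks every backdoor path.
No other singleton works — e.g. {Hf} leaves P1 open — so {Wq} is the unique smallest valid adjustment set.

{Wq}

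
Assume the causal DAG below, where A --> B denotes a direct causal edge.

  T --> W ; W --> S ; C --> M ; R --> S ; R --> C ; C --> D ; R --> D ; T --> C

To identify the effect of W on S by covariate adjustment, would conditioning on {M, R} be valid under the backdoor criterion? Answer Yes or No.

Yes

Backdoor paths from W to S (paths whose first edge points into W):
  P1: W <- T -> C <- R -> S
  P2: W <- T -> C -> D <- R -> S
Condition 1 (no descendant of W in the set): holds — descendants of W are {S}; none are in {M, R}.
Condition 2 (every backdoor path blocked by {M, R}):
  P1: blocked at fork node R ∈ conditioning set.
  P2: blocked at collider D (neither it nor any descendant is in the conditioning set).
{M, R} satisfies the backdoor criterion.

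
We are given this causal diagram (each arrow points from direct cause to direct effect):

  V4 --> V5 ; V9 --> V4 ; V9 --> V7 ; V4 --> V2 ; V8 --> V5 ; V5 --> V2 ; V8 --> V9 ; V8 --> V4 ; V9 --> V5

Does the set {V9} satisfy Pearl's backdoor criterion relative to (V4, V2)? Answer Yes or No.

No

Backdoor paths from V4 to V2 (paths whose first edge points into V4):
  P1: V4 <- V8 -> V9 -> V5 -> V2
  P2: V4 <- V8 -> V5 -> V2
  P3: V4 <- V9 <- V8 -> V5 -> V2
  P4: V4 <- V9 -> V5 -> V2
Condition 1 (no descendant of V4 in the set): holds — descendants of V4 are {V2, V5}; none are in {V9}.
Condition 2 (every backdoor path blocked by {V9}):
  P1: blocked at chain node V9 ∈ conditioning set.
  P2: open — no interior node is in the conditioning set.
  P3: blocked at chain node V9 ∈ conditioning set.
  P4: blocked at fork node V9 ∈ conditioning set.
{V9} does not satisfy the backdoor criterion.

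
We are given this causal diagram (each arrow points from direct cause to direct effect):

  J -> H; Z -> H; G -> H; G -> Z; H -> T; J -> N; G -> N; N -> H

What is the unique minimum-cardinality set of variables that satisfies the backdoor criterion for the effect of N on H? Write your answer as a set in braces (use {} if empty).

{G, J}

Variables eligible for adjustment (non-descendants of N, excluding N and H): {G, J, Z}.
Backdoor paths from N to H:
  P1: N <- G -> Z -> H
  P2: N <- G -> H
  P3: N <- J -> H
The empty set is not sufficient: P1 (N <- G -> Z -> H) has no collider blocking it and no conditioned non-collider, so it is open.
Try {G, J}:
  P1: blocked at fork node G ∈ conditioning set.
  P2: blocked at fork node G ∈ conditioning set.
  P3: blocked at fork node J ∈ conditioning set.
{G, J} contains no descendant of N and blocks every backdoor path.
Every element of {G, J} is needed (dropping G leaves P1 open; dropping J leaves P3 open), so no proper subset is valid.
Among all size-2 subsets of the eligible variables, only {G, J} blocks every backdoor path, so it is the unique smallest valid adjustment set.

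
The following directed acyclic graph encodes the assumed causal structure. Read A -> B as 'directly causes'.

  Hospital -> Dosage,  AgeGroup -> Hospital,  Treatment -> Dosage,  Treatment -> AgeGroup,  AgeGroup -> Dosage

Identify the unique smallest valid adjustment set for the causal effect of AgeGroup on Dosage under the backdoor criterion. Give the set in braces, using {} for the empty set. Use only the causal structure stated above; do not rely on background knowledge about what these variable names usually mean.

{Treatment}

Variables eligible for adjustment (non-descendants of AgeGroup, excluding AgeGroup and Dosage): {Treatment}.
Backdoor paths from AgeGroup to Dosage:
  P1: AgeGroup <- Treatment -> Dosage
The empty set is not sufficient: P1 (AgeGroup <- Treatment -> Dosage) has no collider blocking it and no conditioned non-collider, so it is open.
Try {Treatment}:
  P1: blocked at fork node Treatment ∈ conditioning set.
{Treatment} contains no descendant of AgeGroup and blocks every backdoor path.
{Treatment} is the unique smallest valid adjustment set.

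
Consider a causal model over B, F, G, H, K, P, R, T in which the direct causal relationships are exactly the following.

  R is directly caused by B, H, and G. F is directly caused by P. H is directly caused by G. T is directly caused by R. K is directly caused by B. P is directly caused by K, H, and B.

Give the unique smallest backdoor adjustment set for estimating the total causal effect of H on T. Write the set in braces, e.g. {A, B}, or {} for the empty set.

{G}

Variables eligible for adjustment (non-descendants of H, excluding H and T): {B, G, K}.
Backdoor paths from H to T:
  P1: H <- G -> R -> T
The empty set is not sufficient: P1 (H <- G -> R -> T) has no collider blocking it and no conditioned non-collider, so it is open.
Try {G}:
  P1: blocked at fork node G ∈ conditioning set.
{G} contains no descendant of H and blocks every backdoor path.
No other singleton works — e.g. {B} leaves P1 open — so {G} is the unique smallest valid adjustment set.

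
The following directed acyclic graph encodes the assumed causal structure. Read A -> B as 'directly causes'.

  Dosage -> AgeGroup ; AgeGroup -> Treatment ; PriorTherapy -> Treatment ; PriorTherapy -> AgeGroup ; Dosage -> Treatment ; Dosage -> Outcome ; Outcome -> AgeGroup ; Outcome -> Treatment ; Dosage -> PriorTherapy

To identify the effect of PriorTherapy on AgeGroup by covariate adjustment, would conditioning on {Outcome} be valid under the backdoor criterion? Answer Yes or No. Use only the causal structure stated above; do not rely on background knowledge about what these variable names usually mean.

Backdoor paths from PriorTherapy to AgeGroup (paths whose first edge points into PriorTherapy):
  P1: PriorTherapy <- Dosage -> Outcome -> AgeGroup
  P2: PriorTherapy <- Dosage -> Outcome -> Treatment <- AgeGroup
  P3: PriorTherapy <- Dosage -> AgeGroup
  P4: PriorTherapy <- Dosage -> Treatment <- Outcome -> AgeGroup
  P5: PriorTherapy <- Dosage -> Treatment <- AgeGroup
Condition 1 (no descendant of PriorTherapy in the set): holds — descendants of PriorTherapy are {AgeGroup, Treatment}; none are in {Outcome}.
Condition 2 (every backdoor path blocked by {Outcome}):
  P1: blocked at chain node Outcome ∈ conditioning set.
  P2: blocked at chain node Outcome ∈ conditioning set.
  P3: open — no interior node is in the conditioning set.
  P4: blocked at collider Treatment (neither it nor any descendant is in the conditioning set).
  P5: blocked at collider Treatment (neither it nor any descendant is in the conditioning set).
{Outcome} does not satisfy the backdoor criterion.

No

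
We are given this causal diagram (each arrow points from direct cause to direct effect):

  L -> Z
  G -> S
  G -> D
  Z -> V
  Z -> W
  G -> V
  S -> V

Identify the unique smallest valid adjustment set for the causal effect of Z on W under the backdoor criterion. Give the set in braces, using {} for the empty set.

{}

Variables eligible for adjustment (non-descendants of Z, excluding Z and W): {D, G, L, S}.
Backdoor paths from Z to W:
  (none)
With no backdoor paths the empty set already satisfies the criterion, and it is trivially minimal.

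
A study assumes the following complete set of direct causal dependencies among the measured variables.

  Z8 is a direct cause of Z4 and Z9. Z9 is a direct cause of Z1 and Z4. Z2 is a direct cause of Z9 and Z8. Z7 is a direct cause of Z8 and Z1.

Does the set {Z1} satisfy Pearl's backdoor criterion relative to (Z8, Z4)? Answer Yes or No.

Backdoor paths from Z8 to Z4 (paths whose first edge points into Z8):
  P1: Z8 <- Z2 -> Z9 -> Z4
  P2: Z8 <- Z7 -> Z1 <- Z9 -> Z4
Condition 1 (no descendant of Z8 in the set): FAILS — Z1 is a descendant of Z8.
Condition 2 (every backdoor path blocked by {Z1}):
  P1: open — no interior node is in the conditioning set.
  P2: open — collider(s) Z1 are conditioned on (or have a conditioned descendant) and no non-collider on the path is in the set.
{Z1} does not satisfy the backdoor criterion.

No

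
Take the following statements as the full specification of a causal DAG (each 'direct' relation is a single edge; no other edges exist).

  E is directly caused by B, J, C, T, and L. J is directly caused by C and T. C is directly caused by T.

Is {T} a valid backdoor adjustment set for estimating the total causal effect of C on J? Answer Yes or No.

Backdoor paths from C to J (paths whose first edge points into C):
  P1: C <- T -> J
  P2: C <- T -> E <- J
Condition 1 (no descendant of C in the set): holds — descendants of C are {E, J}; none are in {T}.
Condition 2 (every backdoor path blocked by {T}):
  P1: blocked at fork node T ∈ conditioning set.
  P2: blocked at fork node T ∈ conditioning set.
{T} satisfies the backdoor criterion.

Yes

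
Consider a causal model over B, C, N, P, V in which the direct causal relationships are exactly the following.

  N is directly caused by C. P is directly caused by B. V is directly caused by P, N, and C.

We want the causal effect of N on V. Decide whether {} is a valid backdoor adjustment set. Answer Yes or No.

Backdoor paths from N to V (paths whose first edge points into N):
  P1: N <- C -> V
Condition 1 (no descendant of N in the set): holds — descendants of N are {V}; none are in {}.
Condition 2 (every backdoor path blocked by {}):
  P1: open — no interior node is in the conditioning set.
{} does not satisfy the backdoor criterion.

No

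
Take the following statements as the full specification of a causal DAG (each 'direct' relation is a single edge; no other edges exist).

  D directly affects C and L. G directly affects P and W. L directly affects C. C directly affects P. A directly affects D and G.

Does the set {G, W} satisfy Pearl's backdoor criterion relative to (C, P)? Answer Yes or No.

Backdoor paths from C to P (paths whose first edge points into C):
  P1: C <- D <- A -> G -> P
  P2: C <- L <- D <- A -> G -> P
Condition 1 (no descendant of C in the set): holds — descendants of C are {P}; none are in {G, W}.
Condition 2 (every backdoor path blocked by {G, W}):
  P1: blocked at chain node G ∈ conditioning set.
  P2: blocked at chain node G ∈ conditioning set.
{G, W} satisfies the backdoor criterion.

Yes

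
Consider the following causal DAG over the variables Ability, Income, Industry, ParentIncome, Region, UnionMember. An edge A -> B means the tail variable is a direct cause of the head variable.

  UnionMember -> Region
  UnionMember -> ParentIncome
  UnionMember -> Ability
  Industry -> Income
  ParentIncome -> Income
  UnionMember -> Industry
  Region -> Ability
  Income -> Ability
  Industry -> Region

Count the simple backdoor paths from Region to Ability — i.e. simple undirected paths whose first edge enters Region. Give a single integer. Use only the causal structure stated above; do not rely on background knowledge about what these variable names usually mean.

A backdoor path from Region to Ability is any simple undirected path whose first edge points into Region (i.e. leaves Region via a parent).
Parents of Region: {Industry, UnionMember}.
Enumerating:
  P1: Region <- UnionMember -> ParentIncome -> Income -> Ability
  P2: Region <- UnionMember -> Industry -> Income -> Ability
  P3: Region <- UnionMember -> Ability
  P4: Region <- Industry <- UnionMember -> ParentIncome -> Income -> Ability
  P5: Region <- Industry <- UnionMember -> Ability
  P6: Region <- Industry -> Income <- ParentIncome <- UnionMember -> Ability
  P7: Region <- Industry -> Income -> Ability
That exhausts the simple backdoor paths. Count: 7.

7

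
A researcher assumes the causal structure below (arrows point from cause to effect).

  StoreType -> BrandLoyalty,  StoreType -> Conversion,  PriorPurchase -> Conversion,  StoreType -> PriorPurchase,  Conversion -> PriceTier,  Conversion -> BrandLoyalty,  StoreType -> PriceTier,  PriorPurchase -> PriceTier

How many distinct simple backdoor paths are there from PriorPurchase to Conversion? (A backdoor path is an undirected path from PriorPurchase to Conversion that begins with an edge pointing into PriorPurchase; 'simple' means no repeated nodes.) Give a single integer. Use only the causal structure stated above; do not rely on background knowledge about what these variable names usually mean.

3

A backdoor path from PriorPurchase to Conversion is any simple undirected path whose first edge points into PriorPurchase (i.e. leaves PriorPurchase via a parent).
Parents of PriorPurchase: {StoreType}.
Enumerating:
  P1: PriorPurchase <- StoreType -> Conversion
  P2: PriorPurchase <- StoreType -> PriceTier <- Conversion
  P3: PriorPurchase <- StoreType -> BrandLoyalty <- Conversion
That exhausts the simple backdoor paths. Count: 3.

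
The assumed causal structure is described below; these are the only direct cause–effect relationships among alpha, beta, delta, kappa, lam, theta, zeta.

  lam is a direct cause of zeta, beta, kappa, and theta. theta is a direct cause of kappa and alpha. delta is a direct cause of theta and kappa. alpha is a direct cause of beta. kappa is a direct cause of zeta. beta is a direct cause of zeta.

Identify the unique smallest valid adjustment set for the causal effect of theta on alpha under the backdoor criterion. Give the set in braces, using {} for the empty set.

Variables eligible for adjustment (non-descendants of theta, excluding theta and alpha): {delta, lam}.
Backdoor paths from theta to alpha:
  P1: theta <- delta -> kappa <- lam -> beta <- alpha
  P2: theta <- delta -> kappa <- lam -> zeta <- beta <- alpha
  P3: theta <- delta -> kappa -> zeta <- lam -> beta <- alpha
  P4: theta <- delta -> kappa -> zeta <- beta <- alpha
  P5: theta <- lam -> beta <- alpha
  P6: theta <- lam -> kappa -> zeta <- beta <- alpha
  P7: theta <- lam -> zeta <- beta <- alpha
Each backdoor path contains an unconditioned collider, so every path is already blocked with the empty conditioning set:
  P1: blocked at collider kappa (neither it nor any descendant is in the conditioning set).
  P2: blocked at collider kappa (neither it nor any descendant is in the conditioning set).
  P3: blocked at collider zeta (neither it nor any descendant is in the conditioning set).
  P4: blocked at collider zeta (neither it nor any descendant is in the conditioning set).
  P5: blocked at collider beta (neither it nor any descendant is in the conditioning set).
  P6: blocked at collider zeta (neither it nor any descendant is in the conditioning set).
  P7: blocked at collider zeta (neither it nor any descendant is in the conditioning set).
The empty set is therefore the unique smallest valid set.

{}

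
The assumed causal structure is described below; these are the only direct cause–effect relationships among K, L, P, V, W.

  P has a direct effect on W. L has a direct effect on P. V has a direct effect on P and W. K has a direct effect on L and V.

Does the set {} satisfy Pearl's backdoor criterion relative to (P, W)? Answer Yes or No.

Backdoor paths from P to W (paths whose first edge points into P):
  P1: P <- V -> W
  P2: P <- L <- K -> V -> W
Condition 1 (no descendant of P in the set): holds — descendants of P are {W}; none are in {}.
Condition 2 (every backdoor path blocked by {}):
  P1: open — no interior node is in the conditioning set.
  P2: open — no interior node is in the conditioning set.
{} does not satisfy the backdoor criterion.

No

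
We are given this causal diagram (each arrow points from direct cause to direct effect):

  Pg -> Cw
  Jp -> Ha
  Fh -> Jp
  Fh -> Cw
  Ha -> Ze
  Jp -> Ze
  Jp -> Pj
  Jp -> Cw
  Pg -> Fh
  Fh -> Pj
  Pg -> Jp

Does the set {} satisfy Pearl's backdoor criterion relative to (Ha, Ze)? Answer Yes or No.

Backdoor paths from Ha to Ze (paths whose first edge points into Ha):
  P1: Ha <- Jp -> Ze
Condition 1 (no descendant of Ha in the set): holds — descendants of Ha are {Ze}; none are in {}.
Condition 2 (every backdoor path blocked by {}):
  P1: open — no interior node is in the conditioning set.
{} does not satisfy the backdoor criterion.

No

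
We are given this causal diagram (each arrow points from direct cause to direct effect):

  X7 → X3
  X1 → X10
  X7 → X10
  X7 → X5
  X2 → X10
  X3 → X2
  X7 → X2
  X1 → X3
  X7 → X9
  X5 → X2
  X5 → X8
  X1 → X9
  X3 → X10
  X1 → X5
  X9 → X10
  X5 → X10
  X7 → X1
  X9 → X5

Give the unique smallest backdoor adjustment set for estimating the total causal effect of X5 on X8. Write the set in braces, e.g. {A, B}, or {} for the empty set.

Variables eligible for adjustment (non-descendants of X5, excluding X5 and X8): {X1, X3, X7, X9}.
Backdoor paths from X5 to X8:
  (none)
With no backdoor paths the empty set already satisfies the criterion, and it is trivially minimal.

{}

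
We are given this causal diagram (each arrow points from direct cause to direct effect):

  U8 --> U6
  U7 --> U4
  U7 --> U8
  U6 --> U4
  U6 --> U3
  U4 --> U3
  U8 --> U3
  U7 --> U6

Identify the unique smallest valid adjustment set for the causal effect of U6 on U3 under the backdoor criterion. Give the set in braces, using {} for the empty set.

{U7, U8}

Variables eligible for adjustment (non-descendants of U6, excluding U6 and U3): {U7, U8}.
Backdoor paths from U6 to U3:
  P1: U6 <- U7 -> U8 -> U3
  P2: U6 <- U7 -> U4 -> U3
  P3: U6 <- U8 <- U7 -> U4 -> U3
  P4: U6 <- U8 -> U3
The empty set is not sufficient: P1 (U6 <- U7 -> U8 -> U3) has no collider blocking it and no conditioned non-collider, so it is open.
Try {U7, U8}:
  P1: blocked at fork node U7 ∈ conditioning set.
  P2: blocked at fork node U7 ∈ conditioning set.
  P3: blocked at chain node U8 ∈ conditioning set.
  P4: blocked at fork node U8 ∈ conditioning set.
{U7, U8} contains no descendant of U6 and blocks every backdoor path.
Every element of {U7, U8} is needed (dropping U7 leaves P2 open; dropping U8 leaves P4 open), so no proper subset is valid.
Among all size-2 subsets of the eligible variables, only {U7, U8} blocks every backdoor path, so it is the unique smallest valid adjustment set.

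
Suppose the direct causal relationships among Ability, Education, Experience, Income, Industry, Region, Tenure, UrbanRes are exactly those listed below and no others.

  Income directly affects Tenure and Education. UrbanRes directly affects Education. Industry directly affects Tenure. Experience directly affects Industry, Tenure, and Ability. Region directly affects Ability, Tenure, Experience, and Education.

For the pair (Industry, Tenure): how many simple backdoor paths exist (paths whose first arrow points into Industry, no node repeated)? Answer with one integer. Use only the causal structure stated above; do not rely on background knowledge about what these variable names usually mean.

5

A backdoor path from Industry to Tenure is any simple undirected path whose first edge points into Industry (i.e. leaves Industry via a parent).
Parents of Industry: {Experience}.
Enumerating:
  P1: Industry <- Experience <- Region -> Education <- Income -> Tenure
  P2: Industry <- Experience <- Region -> Tenure
  P3: Industry <- Experience -> Ability <- Region -> Education <- Income -> Tenure
  P4: Industry <- Experience -> Ability <- Region -> Tenure
  P5: Industry <- Experience -> Tenure
That exhausts the simple backdoor paths. Count: 5.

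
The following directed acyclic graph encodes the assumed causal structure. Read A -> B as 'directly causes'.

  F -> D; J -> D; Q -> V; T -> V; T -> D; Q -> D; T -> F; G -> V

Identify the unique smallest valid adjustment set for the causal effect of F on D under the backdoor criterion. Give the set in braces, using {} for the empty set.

{T}

Variables eligible for adjustment (non-descendants of F, excluding F and D): {G, J, Q, T, V}.
Backdoor paths from F to D:
  P1: F <- T -> D
  P2: F <- T -> V <- Q -> D
The empty set is not sufficient: P1 (F <- T -> D) has no collider blocking it and no conditioned non-collider, so it is open.
Try {T}:
  P1: blocked at fork node T ∈ conditioning set.
  P2: blocked at fork node T ∈ conditioning set.
{T} contains no descendant of F and blocks every backdoor path.
No other singleton works — e.g. {J} leaves P1 open — so {T} is the unique smallest valid adjustment set.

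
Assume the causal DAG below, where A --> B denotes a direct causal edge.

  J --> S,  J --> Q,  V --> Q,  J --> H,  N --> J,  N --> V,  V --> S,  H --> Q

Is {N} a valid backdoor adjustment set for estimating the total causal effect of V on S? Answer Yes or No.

Backdoor paths from V to S (paths whose first edge points into V):
  P1: V <- N -> J -> S
Condition 1 (no descendant of V in the set): holds — descendants of V are {Q, S}; none are in {N}.
Condition 2 (every backdoor path blocked by {N}):
  P1: blocked at fork node N ∈ conditioning set.
{N} satisfies the backdoor criterion.

Yes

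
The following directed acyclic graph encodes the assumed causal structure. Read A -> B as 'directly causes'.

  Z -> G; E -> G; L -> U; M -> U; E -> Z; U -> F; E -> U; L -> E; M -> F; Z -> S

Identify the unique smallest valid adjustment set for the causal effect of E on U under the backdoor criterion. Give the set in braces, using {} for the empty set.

Variables eligible for adjustment (non-descendants of E, excluding E and U): {L, M}.
Backdoor paths from E to U:
  P1: E <- L -> U
The empty set is not sufficient: P1 (E <- L -> U) has no collider blocking it and no conditioned non-collider, so it is open.
Try {L}:
  P1: blocked at fork node L ∈ conditioning set.
{L} contains no descendant of E and blocks every backdoor path.
No other singleton works — e.g. {M} leaves P1 open — so {L} is the unique smallest valid adjustment set.

{L}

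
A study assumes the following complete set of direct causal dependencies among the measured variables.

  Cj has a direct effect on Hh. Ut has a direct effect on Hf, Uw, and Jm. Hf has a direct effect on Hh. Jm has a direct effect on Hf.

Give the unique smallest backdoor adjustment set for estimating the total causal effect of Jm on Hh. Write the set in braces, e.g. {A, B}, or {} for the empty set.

{Ut}

Variables eligible for adjustment (non-descendants of Jm, excluding Jm and Hh): {Cj, Ut, Uw}.
Backdoor paths from Jm to Hh:
  P1: Jm <- Ut -> Hf -> Hh
The empty set is not sufficient: P1 (Jm <- Ut -> Hf -> Hh) has no collider blocking it and no conditioned non-collider, so it is open.
Try {Ut}:
  P1: blocked at fork node Ut ∈ conditioning set.
{Ut} contains no descendant of Jm and blocks every backdoor path.
No other singleton works — e.g. {Cj} leaves P1 open — so {Ut} is the unique smallest valid adjustment set.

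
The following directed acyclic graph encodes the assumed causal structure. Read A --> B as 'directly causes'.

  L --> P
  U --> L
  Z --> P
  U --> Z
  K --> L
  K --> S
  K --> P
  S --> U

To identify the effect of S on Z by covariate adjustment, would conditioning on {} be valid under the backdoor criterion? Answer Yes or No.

Backdoor paths from S to Z (paths whose first edge points into S):
  P1: S <- K -> L <- U -> Z
  P2: S <- K -> L -> P <- Z
  P3: S <- K -> P <- L <- U -> Z
  P4: S <- K -> P <- Z
Condition 1 (no descendant of S in the set): holds — descendants of S are {L, P, U, Z}; none are in {}.
Condition 2 (every backdoor path blocked by {}):
  P1: blocked at collider L (neither it nor any descendant is in the conditioning set).
  P2: blocked at collider P (neither it nor any descendant is in the conditioning set).
  P3: blocked at collider P (neither it nor any descendant is in the conditioning set).
  P4: blocked at collider P (neither it nor any descendant is in the conditioning set).
{} satisfies the backdoor criterion.

Yes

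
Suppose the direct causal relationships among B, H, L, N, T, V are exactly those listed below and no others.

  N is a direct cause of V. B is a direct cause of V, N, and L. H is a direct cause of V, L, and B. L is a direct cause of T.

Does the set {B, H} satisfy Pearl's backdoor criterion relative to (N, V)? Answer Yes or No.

Backdoor paths from N to V (paths whose first edge points into N):
  P1: N <- B <- H -> V
  P2: N <- B -> L <- H -> V
  P3: N <- B -> V
Condition 1 (no descendant of N in the set): holds — descendants of N are {V}; none are in {B, H}.
Condition 2 (every backdoor path blocked by {B, H}):
  P1: blocked at chain node B ∈ conditioning set.
  P2: blocked at fork node B ∈ conditioning set.
  P3: blocked at fork node B ∈ conditioning set.
{B, H} satisfies the backdoor criterion.

Yes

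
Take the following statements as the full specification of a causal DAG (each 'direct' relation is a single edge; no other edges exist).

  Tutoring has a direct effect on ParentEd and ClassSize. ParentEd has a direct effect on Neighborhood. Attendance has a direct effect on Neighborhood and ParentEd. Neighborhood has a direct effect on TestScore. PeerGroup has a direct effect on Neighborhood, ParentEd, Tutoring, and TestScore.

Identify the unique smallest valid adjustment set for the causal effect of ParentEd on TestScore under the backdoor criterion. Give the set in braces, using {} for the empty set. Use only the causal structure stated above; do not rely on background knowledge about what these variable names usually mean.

Variables eligible for adjustment (non-descendants of ParentEd, excluding ParentEd and TestScore): {Attendance, ClassSize, PeerGroup, Tutoring}.
Backdoor paths from ParentEd to TestScore:
  P1: ParentEd <- Attendance -> Neighborhood <- PeerGroup -> TestScore
  P2: ParentEd <- Attendance -> Neighborhood -> TestScore
  P3: ParentEd <- PeerGroup -> Neighborhood -> TestScore
  P4: ParentEd <- PeerGroup -> TestScore
  P5: ParentEd <- Tutoring <- PeerGroup -> Neighborhood -> TestScore
  P6: ParentEd <- Tutoring <- PeerGroup -> TestScore
The empty set is not sufficient: P2 (ParentEd <- Attendance -> Neighborhood -> TestScore) has no collider blocking it and no conditioned non-collider, so it is open.
Try {Attendance, PeerGroup}:
  P1: blocked at fork node Attendance ∈ conditioning set.
  P2: blocked at fork node Attendance ∈ conditioning set.
  P3: blocked at fork node PeerGroup ∈ conditioning set.
  P4: blocked at fork node PeerGroup ∈ conditioning set.
  P5: blocked at fork node PeerGroup ∈ conditioning set.
  P6: blocked at fork node PeerGroup ∈ conditioning set.
{Attendance, PeerGroup} contains no descendant of ParentEd and blocks every backdoor path.
Every element of {Attendance, PeerGroup} is needed (dropping Attendance leaves P2 open; dropping PeerGroup leaves P3 open), so no proper subset is valid.
Among all size-2 subsets of the eligible variables, only {Attendance, PeerGroup} blocks every backdoor path, so it is the unique smallest valid adjustment set.

{Attendance, PeerGroup}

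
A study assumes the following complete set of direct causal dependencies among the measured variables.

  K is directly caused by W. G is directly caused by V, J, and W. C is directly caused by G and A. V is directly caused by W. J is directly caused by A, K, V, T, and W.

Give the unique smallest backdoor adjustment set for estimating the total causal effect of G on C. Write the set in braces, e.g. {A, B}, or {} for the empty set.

{A}

Variables eligible for adjustment (non-descendants of G, excluding G and C): {A, J, K, T, V, W}.
Backdoor paths from G to C:
  P1: G <- W -> K -> J <- A -> C
  P2: G <- W -> V -> J <- A -> C
  P3: G <- W -> J <- A -> C
  P4: G <- V <- W -> K -> J <- A -> C
  P5: G <- V <- W -> J <- A -> C
  P6: G <- V -> J <- A -> C
  P7: G <- J <- A -> C
The empty set is not sufficient: P7 (G <- J <- A -> C) has no collider blocking it and no conditioned non-collider, so it is open.
Try {A}:
  P1: blocked at collider J (neither it nor any descendant is in the conditioning set).
  P2: blocked at collider J (neither it nor any descendant is in the conditioning set).
  P3: blocked at collider J (neither it nor any descendant is in the conditioning set).
  P4: blocked at collider J (neither it nor any descendant is in the conditioning set).
  P5: blocked at collider J (neither it nor any descendant is in the conditioning set).
  P6: blocked at collider J (neither it nor any descendant is in the conditioning set).
  P7: blocked at fork node A ∈ conditioning set.
{A} contains no descendant of G and blocks every backdoor path.
No other singleton works — e.g. {W} leaves P7 open — so {A} is the unique smallest valid adjustment set.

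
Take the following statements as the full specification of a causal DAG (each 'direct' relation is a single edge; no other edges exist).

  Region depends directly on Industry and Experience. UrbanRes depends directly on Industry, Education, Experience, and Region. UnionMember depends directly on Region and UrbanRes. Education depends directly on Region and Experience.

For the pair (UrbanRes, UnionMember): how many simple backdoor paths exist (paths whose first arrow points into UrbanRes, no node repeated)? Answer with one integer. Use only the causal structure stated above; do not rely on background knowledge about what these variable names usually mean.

6

A backdoor path from UrbanRes to UnionMember is any simple undirected path whose first edge points into UrbanRes (i.e. leaves UrbanRes via a parent).
Parents of UrbanRes: {Education, Experience, Industry, Region}.
Enumerating:
  P1: UrbanRes <- Experience -> Region -> UnionMember
  P2: UrbanRes <- Experience -> Education <- Region -> UnionMember
  P3: UrbanRes <- Industry -> Region -> UnionMember
  P4: UrbanRes <- Region -> UnionMember
  P5: UrbanRes <- Education <- Experience -> Region -> UnionMember
  P6: UrbanRes <- Education <- Region -> UnionMember
That exhausts the simple backdoor paths. Count: 6.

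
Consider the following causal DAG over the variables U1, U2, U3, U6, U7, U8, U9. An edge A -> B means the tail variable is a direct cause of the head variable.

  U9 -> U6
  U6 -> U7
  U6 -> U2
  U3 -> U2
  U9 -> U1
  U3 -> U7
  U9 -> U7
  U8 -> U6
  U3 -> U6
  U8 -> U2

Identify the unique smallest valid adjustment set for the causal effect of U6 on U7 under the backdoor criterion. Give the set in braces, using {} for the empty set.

Variables eligible for adjustment (non-descendants of U6, excluding U6 and U7): {U1, U3, U8, U9}.
Backdoor paths from U6 to U7:
  P1: U6 <- U8 -> U2 <- U3 -> U7
  P2: U6 <- U9 -> U7
  P3: U6 <- U3 -> U7
The empty set is not sufficient: P2 (U6 <- U9 -> U7) has no collider blocking it and no conditioned non-collider, so it is open.
Try {U3, U9}:
  P1: blocked at collider U2 (neither it nor any descendant is in the conditioning set).
  P2: blocked at fork node U9 ∈ conditioning set.
  P3: blocked at fork node U3 ∈ conditioning set.
{U3, U9} contains no descendant of U6 and blocks every backdoor path.
Every element of {U3, U9} is needed (dropping U3 leaves P3 open; dropping U9 leaves P2 open), so no proper subset is valid.
Among all size-2 subsets of the eligible variables, only {U3, U9} blocks every backdoor path, so it is the unique smallest valid adjustment set.

{U3, U9}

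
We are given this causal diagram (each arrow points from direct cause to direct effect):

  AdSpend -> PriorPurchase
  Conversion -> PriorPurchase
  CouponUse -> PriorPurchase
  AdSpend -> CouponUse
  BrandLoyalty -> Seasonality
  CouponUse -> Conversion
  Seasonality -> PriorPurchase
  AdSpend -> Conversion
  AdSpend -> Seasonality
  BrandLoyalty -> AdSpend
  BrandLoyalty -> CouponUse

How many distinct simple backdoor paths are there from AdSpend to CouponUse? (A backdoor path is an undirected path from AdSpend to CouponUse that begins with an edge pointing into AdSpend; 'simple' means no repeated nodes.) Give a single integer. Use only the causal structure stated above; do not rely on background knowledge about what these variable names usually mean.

3

A backdoor path from AdSpend to CouponUse is any simple undirected path whose first edge points into AdSpend (i.e. leaves AdSpend via a parent).
Parents of AdSpend: {BrandLoyalty}.
Enumerating:
  P1: AdSpend <- BrandLoyalty -> CouponUse
  P2: AdSpend <- BrandLoyalty -> Seasonality -> PriorPurchase <- CouponUse
  P3: AdSpend <- BrandLoyalty -> Seasonality -> PriorPurchase <- Conversion <- CouponUse
That exhausts the simple backdoor paths. Count: 3.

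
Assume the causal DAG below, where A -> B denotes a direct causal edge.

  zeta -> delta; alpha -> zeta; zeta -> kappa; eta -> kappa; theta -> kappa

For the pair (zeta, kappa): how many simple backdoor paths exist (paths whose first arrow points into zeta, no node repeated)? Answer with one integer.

0

A backdoor path from zeta to kappa is any simple undirected path whose first edge points into zeta (i.e. leaves zeta via a parent).
Parents of zeta: {alpha}.
No simple path from any parent of zeta reaches kappa without revisiting zeta, so there are no backdoor paths.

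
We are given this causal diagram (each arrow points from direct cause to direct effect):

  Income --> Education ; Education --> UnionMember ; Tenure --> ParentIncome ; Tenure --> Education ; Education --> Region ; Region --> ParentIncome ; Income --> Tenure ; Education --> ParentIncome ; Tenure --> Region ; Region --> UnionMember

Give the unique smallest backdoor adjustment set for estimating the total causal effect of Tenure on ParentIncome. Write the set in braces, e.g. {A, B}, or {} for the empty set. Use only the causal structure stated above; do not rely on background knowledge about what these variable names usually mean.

{Income}

Variables eligible for adjustment (non-descendants of Tenure, excluding Tenure and ParentIncome): {Income}.
Backdoor paths from Tenure to ParentIncome:
  P1: Tenure <- Income -> Education -> Region -> ParentIncome
  P2: Tenure <- Income -> Education -> UnionMember <- Region -> ParentIncome
  P3: Tenure <- Income -> Education -> ParentIncome
The empty set is not sufficient: P1 (Tenure <- Income -> Education -> Region -> ParentIncome) has no collider blocking it and no conditioned non-collider, so it is open.
Try {Income}:
  P1: blocked at fork node Income ∈ conditioning set.
  P2: blocked at fork node Income ∈ conditioning set.
  P3: blocked at fork node Income ∈ conditioning set.
{Income} contains no descendant of Tenure and blocks every backdoor path.
{Income} is the unique smallest valid adjustment set.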